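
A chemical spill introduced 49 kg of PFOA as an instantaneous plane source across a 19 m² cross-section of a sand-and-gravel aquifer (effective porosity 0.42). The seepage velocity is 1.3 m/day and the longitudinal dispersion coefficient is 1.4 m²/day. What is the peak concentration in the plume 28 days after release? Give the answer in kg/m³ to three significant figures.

0.277 kg/m³

The peak of an instantaneous 1D plume sits at x = vt; there the Gaussian factor is 1 and C_max = M/(n_e·A·√(4πDt)), where n_e·A is the pore area the mass is dissolved in.
√(4πDt) = √(4π × 1.4 × 28) = 22.19 m, so C_max = 49/(0.42 × 19 × 22.19) = 0.277 kg/m³.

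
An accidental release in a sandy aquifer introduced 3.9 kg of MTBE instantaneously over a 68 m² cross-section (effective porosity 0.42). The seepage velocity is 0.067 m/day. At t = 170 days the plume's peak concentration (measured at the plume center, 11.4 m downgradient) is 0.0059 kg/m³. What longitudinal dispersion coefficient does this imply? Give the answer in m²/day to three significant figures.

At the plume center C_max = M/(n_e·A·√(4πDt)), so D = M²/(4πt·(n_e·A·C_max)²).
n_e·A·C_max = 0.42 × 68 × 0.0059 = 0.1685 kg/m.
D = 3.9²/(4π × 170 × 0.1685²) = 0.251 m²/day.

0.251 m²/day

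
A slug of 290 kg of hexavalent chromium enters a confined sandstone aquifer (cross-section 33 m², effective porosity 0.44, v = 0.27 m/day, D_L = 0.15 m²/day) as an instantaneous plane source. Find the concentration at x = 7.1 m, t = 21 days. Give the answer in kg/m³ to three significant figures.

For an instantaneous plane source, C(x,t) = M/(n_e·A·√(4πDt)) · exp(−(x−vt)²/(4Dt)), with n_e·A the pore (flow) area.
Plume center vt = 0.27 × 21 = 5.67 m, so the well at 7.1 m is 1.43 m downgradient of the peak.
√(4πDt) = 6.292 m, giving peak height M/(n_e·A·√(4πDt)) = 290/(0.44 × 33 × 6.292) = 3.174 kg/m³.
(x−vt)²/(4Dt) = (1.43)²/(4 × 0.15 × 21) = 0.1623; exp(−0.1623) = 0.8502.
C = 3.174 × 0.8502 = 2.70 kg/m³.

2.70 kg/m³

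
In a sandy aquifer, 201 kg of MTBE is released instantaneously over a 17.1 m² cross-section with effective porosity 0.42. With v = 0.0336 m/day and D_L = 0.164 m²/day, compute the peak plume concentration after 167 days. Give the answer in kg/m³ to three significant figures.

1.51 kg/m³

The peak of an instantaneous 1D plume sits at x = vt; there the Gaussian factor is 1 and C_max = M/(n_e·A·√(4πDt)), where n_e·A is the pore area the mass is dissolved in.
√(4πDt) = √(4π × 0.164 × 167) = 18.55 m, so C_max = 201/(0.42 × 17.1 × 18.55) = 1.51 kg/m³.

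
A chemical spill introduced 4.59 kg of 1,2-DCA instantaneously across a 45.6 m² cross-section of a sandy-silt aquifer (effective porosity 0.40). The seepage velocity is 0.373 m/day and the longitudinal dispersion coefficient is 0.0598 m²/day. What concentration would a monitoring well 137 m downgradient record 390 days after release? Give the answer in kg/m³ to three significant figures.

For an instantaneous plane source, C(x,t) = M/(n_e·A·√(4πDt)) · exp(−(x−vt)²/(4Dt)), with n_e·A the pore (flow) area.
Plume center vt = 0.373 × 390 = 145.47 m, so the well at 137 m is 8.47 m upgradient of the peak.
√(4πDt) = 17.12 m, giving peak height M/(n_e·A·√(4πDt)) = 4.59/(0.40 × 45.6 × 17.12) = 0.01470 kg/m³.
(x−vt)²/(4Dt) = (-8.47)²/(4 × 0.0598 × 390) = 0.7690; exp(−0.7690) = 0.4635.
C = 0.01470 × 0.4635 = 0.00681 kg/m³.

0.00681 kg/m³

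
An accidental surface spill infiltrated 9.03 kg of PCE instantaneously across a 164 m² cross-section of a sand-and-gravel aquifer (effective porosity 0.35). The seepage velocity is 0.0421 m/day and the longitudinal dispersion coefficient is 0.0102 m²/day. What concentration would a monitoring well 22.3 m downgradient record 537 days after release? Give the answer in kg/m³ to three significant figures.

0.0189 kg/m³

For an instantaneous plane source, C(x,t) = M/(n_e·A·√(4πDt)) · exp(−(x−vt)²/(4Dt)), with n_e·A the pore (flow) area.
Plume center vt = 0.0421 × 537 = 22.6077 m, so the well at 22.3 m is 0.3077 m upgradient of the peak.
√(4πDt) = 8.296 m, giving peak height M/(n_e·A·√(4πDt)) = 9.03/(0.35 × 164 × 8.296) = 0.01896 kg/m³.
(x−vt)²/(4Dt) = (-0.3077)²/(4 × 0.0102 × 537) = 0.004321; exp(−0.004321) = 0.9957.
C = 0.01896 × 0.9957 = 0.0189 kg/m³.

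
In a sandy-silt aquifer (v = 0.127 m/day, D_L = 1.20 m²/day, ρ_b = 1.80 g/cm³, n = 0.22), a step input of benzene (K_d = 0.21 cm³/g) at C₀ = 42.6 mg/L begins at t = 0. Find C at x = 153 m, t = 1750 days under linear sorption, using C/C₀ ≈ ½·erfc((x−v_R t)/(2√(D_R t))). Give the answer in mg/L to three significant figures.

1.49 mg/L

Retardation factor R = 1 + ρ_b·K_d/n = 1 + 1.80 × 0.21/0.22 = 2.718.
Sorption retards both mechanisms: v_R = v/R = 0.04673 m/day, D_R = D/R = 0.4415 m²/day.
v_R·t = 0.04673 × 1750 = 81.7775 m; 2√(D_R t) = 55.59 m; argument = (153 − 81.7775)/55.59 = 1.281.
C = C₀ × ½·erfc(1.281) = 42.6 × 0.03502 = 1.49 mg/L.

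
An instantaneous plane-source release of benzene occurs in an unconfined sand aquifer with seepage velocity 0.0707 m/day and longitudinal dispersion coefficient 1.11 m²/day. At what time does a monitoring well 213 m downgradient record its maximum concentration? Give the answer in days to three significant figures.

For the 1D instantaneous-source solution, setting ∂C/∂t = 0 at fixed x gives v²t² + 2Dt − x² = 0, so t = (√(D² + v²x²) − D)/v².
√(D² + v²x²) = √(1.11² + 0.0707² × 213²) = 15.10; v² = 0.00499849.
t = (15.10 − 1.11)/0.00499849 = 2800 days (vs. the pure-advection estimate x/v = 3010 d).

2800 days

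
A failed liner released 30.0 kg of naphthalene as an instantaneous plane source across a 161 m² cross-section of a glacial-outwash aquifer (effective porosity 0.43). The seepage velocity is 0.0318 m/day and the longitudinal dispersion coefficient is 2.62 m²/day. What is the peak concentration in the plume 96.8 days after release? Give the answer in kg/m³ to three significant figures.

The peak of an instantaneous 1D plume sits at x = vt; there the Gaussian factor is 1 and C_max = M/(n_e·A·√(4πDt)), where n_e·A is the pore area the mass is dissolved in.
√(4πDt) = √(4π × 2.62 × 96.8) = 56.45 m, so C_max = 30.0/(0.43 × 161 × 56.45) = 0.00768 kg/m³.

0.00768 kg/m³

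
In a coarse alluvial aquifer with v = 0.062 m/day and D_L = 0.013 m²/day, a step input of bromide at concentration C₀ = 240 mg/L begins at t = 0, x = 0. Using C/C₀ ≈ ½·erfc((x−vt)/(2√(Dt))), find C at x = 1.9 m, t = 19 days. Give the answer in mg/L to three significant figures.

For a continuous step input, C/C₀ ≈ ½·erfc((x−vt)/(2√(Dt))).
vt = 0.062 × 19 = 1.178 m and 2√(Dt) = 2√(0.013 × 19) = 0.9940 m.
Argument (x−vt)/(2√(Dt)) = (1.9 − 1.178)/0.9940 = 0.7264; ½·erfc(0.7264) = 0.1521.
C = 240 × 0.1521 = 36.5 mg/L.

36.5 mg/L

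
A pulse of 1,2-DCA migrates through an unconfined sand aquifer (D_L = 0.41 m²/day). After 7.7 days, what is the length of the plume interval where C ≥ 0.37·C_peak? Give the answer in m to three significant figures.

The plume is Gaussian with σ = √(2Dt) = √(2 × 0.41 × 7.7) = 2.513 m.
C/C_peak = exp(−Δx²/(2σ²)) = 0.37 ⇒ Δx = σ·√(−2 ln 0.37) = 2.513 × 1.410 = 3.543 m.
Width = 2Δx = 7.09 m.

7.09 m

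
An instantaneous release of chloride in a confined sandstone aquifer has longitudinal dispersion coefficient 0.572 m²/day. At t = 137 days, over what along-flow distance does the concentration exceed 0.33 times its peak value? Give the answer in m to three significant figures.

The plume is Gaussian with σ = √(2Dt) = √(2 × 0.572 × 137) = 12.52 m.
C/C_peak = exp(−Δx²/(2σ²)) = 0.33 ⇒ Δx = σ·√(−2 ln 0.33) = 12.52 × 1.489 = 18.64 m.
Width = 2Δx = 37.3 m.

37.3 m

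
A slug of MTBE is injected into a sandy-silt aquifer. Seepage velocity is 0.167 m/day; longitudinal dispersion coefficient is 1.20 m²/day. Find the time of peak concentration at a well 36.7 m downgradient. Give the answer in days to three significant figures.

For the 1D instantaneous-source solution, setting ∂C/∂t = 0 at fixed x gives v²t² + 2Dt − x² = 0, so t = (√(D² + v²x²) − D)/v².
√(D² + v²x²) = √(1.20² + 0.167² × 36.7²) = 6.245; v² = 0.027889.
t = (6.245 − 1.20)/0.027889 = 181 days (vs. the pure-advection estimate x/v = 220 d).

181 days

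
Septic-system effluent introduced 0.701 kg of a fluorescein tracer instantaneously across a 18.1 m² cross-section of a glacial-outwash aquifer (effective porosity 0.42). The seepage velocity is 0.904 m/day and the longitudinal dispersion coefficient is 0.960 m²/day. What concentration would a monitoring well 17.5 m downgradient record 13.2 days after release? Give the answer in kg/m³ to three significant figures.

0.00396 kg/m³

For an instantaneous plane source, C(x,t) = M/(n_e·A·√(4πDt)) · exp(−(x−vt)²/(4Dt)), with n_e·A the pore (flow) area.
Plume center vt = 0.904 × 13.2 = 11.9328 m, so the well at 17.5 m is 5.5672 m downgradient of the peak.
√(4πDt) = 12.62 m, giving peak height M/(n_e·A·√(4πDt)) = 0.701/(0.42 × 18.1 × 12.62) = 0.007307 kg/m³.
(x−vt)²/(4Dt) = (5.5672)²/(4 × 0.960 × 13.2) = 0.6115; exp(−0.6115) = 0.5425.
C = 0.007307 × 0.5425 = 0.00396 kg/m³.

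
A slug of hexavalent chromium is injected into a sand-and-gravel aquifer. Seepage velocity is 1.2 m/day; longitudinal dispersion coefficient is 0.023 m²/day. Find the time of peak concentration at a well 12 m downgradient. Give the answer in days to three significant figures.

9.98 days

For the 1D instantaneous-source solution, setting ∂C/∂t = 0 at fixed x gives v²t² + 2Dt − x² = 0, so t = (√(D² + v²x²) − D)/v².
√(D² + v²x²) = √(0.023² + 1.2² × 12²) = 14.40; v² = 1.44.
t = (14.40 − 0.023)/1.44 = 9.98 days (vs. the pure-advection estimate x/v = 10.0 d).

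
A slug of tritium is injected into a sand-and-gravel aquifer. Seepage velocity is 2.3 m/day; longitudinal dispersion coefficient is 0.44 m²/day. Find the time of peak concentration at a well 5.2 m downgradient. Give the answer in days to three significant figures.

2.18 days

For the 1D instantaneous-source solution, setting ∂C/∂t = 0 at fixed x gives v²t² + 2Dt − x² = 0, so t = (√(D² + v²x²) − D)/v².
√(D² + v²x²) = √(0.44² + 2.3² × 5.2²) = 11.97; v² = 5.29.
t = (11.97 − 0.44)/5.29 = 2.18 days (vs. the pure-advection estimate x/v = 2.26 d).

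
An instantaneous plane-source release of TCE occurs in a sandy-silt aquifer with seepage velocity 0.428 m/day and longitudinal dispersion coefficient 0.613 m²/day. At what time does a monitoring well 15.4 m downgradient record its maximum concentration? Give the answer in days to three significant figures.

32.8 days

For the 1D instantaneous-source solution, setting ∂C/∂t = 0 at fixed x gives v²t² + 2Dt − x² = 0, so t = (√(D² + v²x²) − D)/v².
√(D² + v²x²) = √(0.613² + 0.428² × 15.4²) = 6.620; v² = 0.183184.
t = (6.620 − 0.613)/0.183184 = 32.8 days (vs. the pure-advection estimate x/v = 36.0 d).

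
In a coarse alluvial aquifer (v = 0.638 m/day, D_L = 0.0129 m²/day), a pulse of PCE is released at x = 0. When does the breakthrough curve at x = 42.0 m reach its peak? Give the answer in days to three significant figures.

For the 1D instantaneous-source solution, setting ∂C/∂t = 0 at fixed x gives v²t² + 2Dt − x² = 0, so t = (√(D² + v²x²) − D)/v².
√(D² + v²x²) = √(0.0129² + 0.638² × 42.0²) = 26.80; v² = 0.407044.
t = (26.80 − 0.0129)/0.407044 = 65.8 days (vs. the pure-advection estimate x/v = 65.8 d).

65.8 days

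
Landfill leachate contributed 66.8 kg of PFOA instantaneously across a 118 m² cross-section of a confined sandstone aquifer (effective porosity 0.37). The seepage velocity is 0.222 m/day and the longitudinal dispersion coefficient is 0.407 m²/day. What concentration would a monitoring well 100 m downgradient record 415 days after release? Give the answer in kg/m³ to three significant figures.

0.0303 kg/m³

For an instantaneous plane source, C(x,t) = M/(n_e·A·√(4πDt)) · exp(−(x−vt)²/(4Dt)), with n_e·A the pore (flow) area.
Plume center vt = 0.222 × 415 = 92.13 m, so the well at 100 m is 7.87 m downgradient of the peak.
√(4πDt) = 46.07 m, giving peak height M/(n_e·A·√(4πDt)) = 66.8/(0.37 × 118 × 46.07) = 0.03321 kg/m³.
(x−vt)²/(4Dt) = (7.87)²/(4 × 0.407 × 415) = 0.09167; exp(−0.09167) = 0.9124.
C = 0.03321 × 0.9124 = 0.0303 kg/m³.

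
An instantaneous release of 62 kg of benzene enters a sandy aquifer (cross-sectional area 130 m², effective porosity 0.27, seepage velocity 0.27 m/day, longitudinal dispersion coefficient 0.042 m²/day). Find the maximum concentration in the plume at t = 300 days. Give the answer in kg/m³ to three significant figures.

The peak of an instantaneous 1D plume sits at x = vt; there the Gaussian factor is 1 and C_max = M/(n_e·A·√(4πDt)), where n_e·A is the pore area the mass is dissolved in.
√(4πDt) = √(4π × 0.042 × 300) = 12.58 m, so C_max = 62/(0.27 × 130 × 12.58) = 0.140 kg/m³.

0.140 kg/m³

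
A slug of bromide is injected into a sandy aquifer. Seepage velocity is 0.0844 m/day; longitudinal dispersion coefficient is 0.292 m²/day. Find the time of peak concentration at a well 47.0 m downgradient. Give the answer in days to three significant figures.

517 days

For the 1D instantaneous-source solution, setting ∂C/∂t = 0 at fixed x gives v²t² + 2Dt − x² = 0, so t = (√(D² + v²x²) − D)/v².
√(D² + v²x²) = √(0.292² + 0.0844² × 47.0²) = 3.978; v² = 0.00712336.
t = (3.978 − 0.292)/0.00712336 = 517 days (vs. the pure-advection estimate x/v = 557 d).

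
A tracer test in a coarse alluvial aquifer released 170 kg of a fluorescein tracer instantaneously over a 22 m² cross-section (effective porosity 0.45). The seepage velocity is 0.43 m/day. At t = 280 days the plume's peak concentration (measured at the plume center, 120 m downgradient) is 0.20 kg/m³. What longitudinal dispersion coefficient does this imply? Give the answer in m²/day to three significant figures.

2.10 m²/day

At the plume center C_max = M/(n_e·A·√(4πDt)), so D = M²/(4πt·(n_e·A·C_max)²).
n_e·A·C_max = 0.45 × 22 × 0.20 = 1.980 kg/m.
D = 170²/(4π × 280 × 1.980²) = 2.10 m²/day.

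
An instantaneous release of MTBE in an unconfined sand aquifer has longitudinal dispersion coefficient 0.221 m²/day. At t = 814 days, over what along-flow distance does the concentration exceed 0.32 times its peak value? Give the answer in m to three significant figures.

The plume is Gaussian with σ = √(2Dt) = √(2 × 0.221 × 814) = 18.97 m.
C/C_peak = exp(−Δx²/(2σ²)) = 0.32 ⇒ Δx = σ·√(−2 ln 0.32) = 18.97 × 1.510 = 28.64 m.
Width = 2Δx = 57.3 m.

57.3 m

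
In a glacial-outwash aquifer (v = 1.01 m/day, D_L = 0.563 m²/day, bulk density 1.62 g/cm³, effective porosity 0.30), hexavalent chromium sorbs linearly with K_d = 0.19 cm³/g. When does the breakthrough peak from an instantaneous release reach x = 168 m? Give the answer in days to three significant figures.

Retardation factor R = 1 + ρ_b·K_d/n = 1 + 1.62 × 0.19/0.30 = 2.026.
Sorption retards both mechanisms: v_R = v/R = 0.4985 m/day, D_R = D/R = 0.2779 m²/day.
Peak time from v_R²t² + 2D_R t − x² = 0: t = (√(D_R² + v_R²x²) − D_R)/v_R².
√(D_R² + v_R²x²) = √(0.2779² + 0.4985² × 168²) = 83.75; v_R² = 0.2485.
t = (83.75 − 0.2779)/0.2485 = 336 days.

336 days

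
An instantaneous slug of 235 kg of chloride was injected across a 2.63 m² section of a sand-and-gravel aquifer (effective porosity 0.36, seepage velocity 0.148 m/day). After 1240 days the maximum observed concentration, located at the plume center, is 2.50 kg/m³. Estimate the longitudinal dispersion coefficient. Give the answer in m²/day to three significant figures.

At the plume center C_max = M/(n_e·A·√(4πDt)), so D = M²/(4πt·(n_e·A·C_max)²).
n_e·A·C_max = 0.36 × 2.63 × 2.50 = 2.367 kg/m.
D = 235²/(4π × 1240 × 2.367²) = 0.633 m²/day.

0.633 m²/day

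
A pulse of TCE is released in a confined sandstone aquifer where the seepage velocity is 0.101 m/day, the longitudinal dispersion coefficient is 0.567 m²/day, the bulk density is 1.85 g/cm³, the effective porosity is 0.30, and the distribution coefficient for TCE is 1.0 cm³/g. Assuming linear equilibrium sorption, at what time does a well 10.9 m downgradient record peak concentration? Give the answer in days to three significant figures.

Retardation factor R = 1 + ρ_b·K_d/n = 1 + 1.85 × 1.0/0.30 = 7.167.
Sorption retards both mechanisms: v_R = v/R = 0.01409 m/day, D_R = D/R = 0.07911 m²/day.
Peak time from v_R²t² + 2D_R t − x² = 0: t = (√(D_R² + v_R²x²) − D_R)/v_R².
√(D_R² + v_R²x²) = √(0.07911² + 0.01409² × 10.9²) = 0.1728; v_R² = 0.0001985.
t = (0.1728 − 0.07911)/0.0001985 = 472 days.

472 days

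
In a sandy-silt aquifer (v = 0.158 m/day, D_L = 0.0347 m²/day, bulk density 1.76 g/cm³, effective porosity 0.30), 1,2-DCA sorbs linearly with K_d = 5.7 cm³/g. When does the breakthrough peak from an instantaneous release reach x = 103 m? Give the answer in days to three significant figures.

22400 days

Retardation factor R = 1 + ρ_b·K_d/n = 1 + 1.76 × 5.7/0.30 = 34.44.
Sorption retards both mechanisms: v_R = v/R = 0.004588 m/day, D_R = D/R = 0.001008 m²/day.
Peak time from v_R²t² + 2D_R t − x² = 0: t = (√(D_R² + v_R²x²) − D_R)/v_R².
√(D_R² + v_R²x²) = √(0.001008² + 0.004588² × 103²) = 0.4726; v_R² = 2.105e-05.
t = (0.4726 − 0.001008)/2.105e-05 = 22400 days.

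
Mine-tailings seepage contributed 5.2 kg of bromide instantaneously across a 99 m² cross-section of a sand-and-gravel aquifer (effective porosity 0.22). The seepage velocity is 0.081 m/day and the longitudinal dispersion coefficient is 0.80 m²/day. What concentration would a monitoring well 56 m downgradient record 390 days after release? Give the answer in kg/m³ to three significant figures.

For an instantaneous plane source, C(x,t) = M/(n_e·A·√(4πDt)) · exp(−(x−vt)²/(4Dt)), with n_e·A the pore (flow) area.
Plume center vt = 0.081 × 390 = 31.59 m, so the well at 56 m is 24.41 m downgradient of the peak.
√(4πDt) = 62.62 m, giving peak height M/(n_e·A·√(4πDt)) = 5.2/(0.22 × 99 × 62.62) = 0.003813 kg/m³.
(x−vt)²/(4Dt) = (24.41)²/(4 × 0.80 × 390) = 0.4774; exp(−0.4774) = 0.6204.
C = 0.003813 × 0.6204 = 0.00237 kg/m³.

0.00237 kg/m³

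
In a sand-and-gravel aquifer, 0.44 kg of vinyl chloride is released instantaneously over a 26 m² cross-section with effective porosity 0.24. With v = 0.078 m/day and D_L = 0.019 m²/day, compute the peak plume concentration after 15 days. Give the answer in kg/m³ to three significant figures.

The peak of an instantaneous 1D plume sits at x = vt; there the Gaussian factor is 1 and C_max = M/(n_e·A·√(4πDt)), where n_e·A is the pore area the mass is dissolved in.
√(4πDt) = √(4π × 0.019 × 15) = 1.892 m, so C_max = 0.44/(0.24 × 26 × 1.892) = 0.0373 kg/m³.

0.0373 kg/m³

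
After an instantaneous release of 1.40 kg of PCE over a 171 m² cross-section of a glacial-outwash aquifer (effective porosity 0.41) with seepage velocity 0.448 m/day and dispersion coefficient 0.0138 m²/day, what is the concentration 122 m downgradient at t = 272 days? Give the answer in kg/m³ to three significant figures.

0.00290 kg/m³

For an instantaneous plane source, C(x,t) = M/(n_e·A·√(4πDt)) · exp(−(x−vt)²/(4Dt)), with n_e·A the pore (flow) area.
Plume center vt = 0.448 × 272 = 121.856 m, so the well at 122 m is 0.144 m downgradient of the peak.
√(4πDt) = 6.868 m, giving peak height M/(n_e·A·√(4πDt)) = 1.40/(0.41 × 171 × 6.868) = 0.002907 kg/m³.
(x−vt)²/(4Dt) = (0.144)²/(4 × 0.0138 × 272) = 0.001381; exp(−0.001381) = 0.9986.
C = 0.002907 × 0.9986 = 0.00290 kg/m³.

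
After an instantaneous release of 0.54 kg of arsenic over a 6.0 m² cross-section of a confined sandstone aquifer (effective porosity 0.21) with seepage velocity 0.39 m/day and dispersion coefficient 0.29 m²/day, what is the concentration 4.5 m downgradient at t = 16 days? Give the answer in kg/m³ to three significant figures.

For an instantaneous plane source, C(x,t) = M/(n_e·A·√(4πDt)) · exp(−(x−vt)²/(4Dt)), with n_e·A the pore (flow) area.
Plume center vt = 0.39 × 16 = 6.24 m, so the well at 4.5 m is 1.74 m upgradient of the peak.
√(4πDt) = 7.636 m, giving peak height M/(n_e·A·√(4πDt)) = 0.54/(0.21 × 6.0 × 7.636) = 0.05613 kg/m³.
(x−vt)²/(4Dt) = (-1.74)²/(4 × 0.29 × 16) = 0.1631; exp(−0.1631) = 0.8495.
C = 0.05613 × 0.8495 = 0.0477 kg/m³.

0.0477 kg/m³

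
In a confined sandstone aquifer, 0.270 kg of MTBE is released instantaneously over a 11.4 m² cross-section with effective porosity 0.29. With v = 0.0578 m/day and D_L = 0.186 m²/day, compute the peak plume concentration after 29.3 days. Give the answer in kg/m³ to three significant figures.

0.00987 kg/m³

The peak of an instantaneous 1D plume sits at x = vt; there the Gaussian factor is 1 and C_max = M/(n_e·A·√(4πDt)), where n_e·A is the pore area the mass is dissolved in.
√(4πDt) = √(4π × 0.186 × 29.3) = 8.276 m, so C_max = 0.270/(0.29 × 11.4 × 8.276) = 0.00987 kg/m³.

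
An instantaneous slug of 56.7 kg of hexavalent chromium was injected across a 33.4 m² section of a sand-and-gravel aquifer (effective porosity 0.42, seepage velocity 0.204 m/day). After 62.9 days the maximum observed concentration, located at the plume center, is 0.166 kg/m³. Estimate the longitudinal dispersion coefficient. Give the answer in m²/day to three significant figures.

At the plume center C_max = M/(n_e·A·√(4πDt)), so D = M²/(4πt·(n_e·A·C_max)²).
n_e·A·C_max = 0.42 × 33.4 × 0.166 = 2.329 kg/m.
D = 56.7²/(4π × 62.9 × 2.329²) = 0.750 m²/day.

0.750 m²/day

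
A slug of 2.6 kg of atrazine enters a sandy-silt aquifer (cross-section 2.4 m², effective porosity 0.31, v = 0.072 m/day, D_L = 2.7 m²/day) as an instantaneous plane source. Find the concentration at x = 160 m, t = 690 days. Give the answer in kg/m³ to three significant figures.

For an instantaneous plane source, C(x,t) = M/(n_e·A·√(4πDt)) · exp(−(x−vt)²/(4Dt)), with n_e·A the pore (flow) area.
Plume center vt = 0.072 × 690 = 49.68 m, so the well at 160 m is 110.32 m downgradient of the peak.
√(4πDt) = 153.0 m, giving peak height M/(n_e·A·√(4πDt)) = 2.6/(0.31 × 2.4 × 153.0) = 0.02284 kg/m³.
(x−vt)²/(4Dt) = (110.32)²/(4 × 2.7 × 690) = 1.633; exp(−1.633) = 0.1953.
C = 0.02284 × 0.1953 = 0.00446 kg/m³.

0.00446 kg/m³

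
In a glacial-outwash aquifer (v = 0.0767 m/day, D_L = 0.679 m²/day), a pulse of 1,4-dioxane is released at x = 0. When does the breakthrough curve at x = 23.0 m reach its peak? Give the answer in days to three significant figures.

For the 1D instantaneous-source solution, setting ∂C/∂t = 0 at fixed x gives v²t² + 2Dt − x² = 0, so t = (√(D² + v²x²) − D)/v².
√(D² + v²x²) = √(0.679² + 0.0767² × 23.0²) = 1.890; v² = 0.00588289.
t = (1.890 − 0.679)/0.00588289 = 206 days (vs. the pure-advection estimate x/v = 300 d).

206 days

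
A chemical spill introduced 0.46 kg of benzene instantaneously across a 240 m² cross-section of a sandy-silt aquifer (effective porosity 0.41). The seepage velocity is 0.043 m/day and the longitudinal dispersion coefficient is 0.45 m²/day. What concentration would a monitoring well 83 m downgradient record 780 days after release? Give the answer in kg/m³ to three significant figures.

1.23e-05 kg/m³

For an instantaneous plane source, C(x,t) = M/(n_e·A·√(4πDt)) · exp(−(x−vt)²/(4Dt)), with n_e·A the pore (flow) area.
Plume center vt = 0.043 × 780 = 33.54 m, so the well at 83 m is 49.46 m downgradient of the peak.
√(4πDt) = 66.41 m, giving peak height M/(n_e·A·√(4πDt)) = 0.46/(0.41 × 240 × 66.41) = 7.039e-05 kg/m³.
(x−vt)²/(4Dt) = (49.46)²/(4 × 0.45 × 780) = 1.742; exp(−1.742) = 0.1752.
C = 7.039e-05 × 0.1752 = 1.23e-05 kg/m³.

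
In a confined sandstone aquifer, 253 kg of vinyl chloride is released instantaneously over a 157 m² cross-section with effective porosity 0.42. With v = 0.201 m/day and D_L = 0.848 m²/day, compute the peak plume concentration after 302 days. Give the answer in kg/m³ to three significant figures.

The peak of an instantaneous 1D plume sits at x = vt; there the Gaussian factor is 1 and C_max = M/(n_e·A·√(4πDt)), where n_e·A is the pore area the mass is dissolved in.
√(4πDt) = √(4π × 0.848 × 302) = 56.73 m, so C_max = 253/(0.42 × 157 × 56.73) = 0.0676 kg/m³.

0.0676 kg/m³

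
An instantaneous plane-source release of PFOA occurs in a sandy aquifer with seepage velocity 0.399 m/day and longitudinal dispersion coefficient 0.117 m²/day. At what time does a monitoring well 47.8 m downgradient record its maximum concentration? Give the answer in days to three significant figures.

For the 1D instantaneous-source solution, setting ∂C/∂t = 0 at fixed x gives v²t² + 2Dt − x² = 0, so t = (√(D² + v²x²) − D)/v².
√(D² + v²x²) = √(0.117² + 0.399² × 47.8²) = 19.07; v² = 0.159201.
t = (19.07 − 0.117)/0.159201 = 119 days (vs. the pure-advection estimate x/v = 120 d).

119 days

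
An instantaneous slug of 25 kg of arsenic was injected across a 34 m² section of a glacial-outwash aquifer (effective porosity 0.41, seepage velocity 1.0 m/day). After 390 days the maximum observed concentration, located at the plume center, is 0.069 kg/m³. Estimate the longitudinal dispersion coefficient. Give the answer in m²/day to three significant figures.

0.138 m²/day

At the plume center C_max = M/(n_e·A·√(4πDt)), so D = M²/(4πt·(n_e·A·C_max)²).
n_e·A·C_max = 0.41 × 34 × 0.069 = 0.9619 kg/m.
D = 25²/(4π × 390 × 0.9619²) = 0.138 m²/day.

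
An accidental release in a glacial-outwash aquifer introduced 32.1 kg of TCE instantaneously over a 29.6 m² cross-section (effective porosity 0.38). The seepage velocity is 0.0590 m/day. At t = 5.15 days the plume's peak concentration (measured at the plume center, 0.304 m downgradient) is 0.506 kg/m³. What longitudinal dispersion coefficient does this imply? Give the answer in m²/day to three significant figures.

0.492 m²/day

At the plume center C_max = M/(n_e·A·√(4πDt)), so D = M²/(4πt·(n_e·A·C_max)²).
n_e·A·C_max = 0.38 × 29.6 × 0.506 = 5.691 kg/m.
D = 32.1²/(4π × 5.15 × 5.691²) = 0.492 m²/day.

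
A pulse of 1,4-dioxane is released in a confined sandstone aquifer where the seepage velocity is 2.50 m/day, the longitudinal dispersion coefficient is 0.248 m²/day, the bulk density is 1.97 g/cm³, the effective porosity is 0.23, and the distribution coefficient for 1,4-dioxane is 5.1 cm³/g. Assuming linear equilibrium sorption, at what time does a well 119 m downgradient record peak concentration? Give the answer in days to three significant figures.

2130 days

Retardation factor R = 1 + ρ_b·K_d/n = 1 + 1.97 × 5.1/0.23 = 44.68.
Sorption retards both mechanisms: v_R = v/R = 0.05595 m/day, D_R = D/R = 0.005551 m²/day.
Peak time from v_R²t² + 2D_R t − x² = 0: t = (√(D_R² + v_R²x²) − D_R)/v_R².
√(D_R² + v_R²x²) = √(0.005551² + 0.05595² × 119²) = 6.658; v_R² = 0.003130.
t = (6.658 − 0.005551)/0.003130 = 2130 days.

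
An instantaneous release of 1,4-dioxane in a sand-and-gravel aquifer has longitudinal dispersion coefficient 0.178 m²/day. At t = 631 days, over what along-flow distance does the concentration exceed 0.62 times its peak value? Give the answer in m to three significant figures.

The plume is Gaussian with σ = √(2Dt) = √(2 × 0.178 × 631) = 14.99 m.
C/C_peak = exp(−Δx²/(2σ²)) = 0.62 ⇒ Δx = σ·√(−2 ln 0.62) = 14.99 × 0.9778 = 14.66 m.
Width = 2Δx = 29.3 m.

29.3 m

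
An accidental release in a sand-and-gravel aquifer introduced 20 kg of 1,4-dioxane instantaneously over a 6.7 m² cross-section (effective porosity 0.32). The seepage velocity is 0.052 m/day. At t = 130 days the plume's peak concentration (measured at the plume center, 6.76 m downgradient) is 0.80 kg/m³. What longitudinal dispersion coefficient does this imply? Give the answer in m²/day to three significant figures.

0.0832 m²/day

At the plume center C_max = M/(n_e·A·√(4πDt)), so D = M²/(4πt·(n_e·A·C_max)²).
n_e·A·C_max = 0.32 × 6.7 × 0.80 = 1.715 kg/m.
D = 20²/(4π × 130 × 1.715²) = 0.0832 m²/day.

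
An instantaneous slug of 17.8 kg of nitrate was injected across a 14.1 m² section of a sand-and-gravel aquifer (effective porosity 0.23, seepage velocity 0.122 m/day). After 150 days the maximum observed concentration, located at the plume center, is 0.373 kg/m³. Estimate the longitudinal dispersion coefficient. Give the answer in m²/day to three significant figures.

0.115 m²/day

At the plume center C_max = M/(n_e·A·√(4πDt)), so D = M²/(4πt·(n_e·A·C_max)²).
n_e·A·C_max = 0.23 × 14.1 × 0.373 = 1.210 kg/m.
D = 17.8²/(4π × 150 × 1.210²) = 0.115 m²/day.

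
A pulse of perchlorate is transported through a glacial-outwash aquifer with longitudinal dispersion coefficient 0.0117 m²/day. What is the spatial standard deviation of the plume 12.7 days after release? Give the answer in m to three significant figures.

0.545 m

Dispersive spreading gives a Gaussian with σ² = 2Dt; advection only shifts the center.
σ = √(2 × 0.0117 × 12.7) = 0.545 m.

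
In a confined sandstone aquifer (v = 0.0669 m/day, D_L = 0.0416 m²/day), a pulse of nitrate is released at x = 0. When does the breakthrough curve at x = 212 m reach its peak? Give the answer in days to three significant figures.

3160 days

For the 1D instantaneous-source solution, setting ∂C/∂t = 0 at fixed x gives v²t² + 2Dt − x² = 0, so t = (√(D² + v²x²) − D)/v².
√(D² + v²x²) = √(0.0416² + 0.0669² × 212²) = 14.18; v² = 0.00447561.
t = (14.18 − 0.0416)/0.00447561 = 3160 days (vs. the pure-advection estimate x/v = 3170 d).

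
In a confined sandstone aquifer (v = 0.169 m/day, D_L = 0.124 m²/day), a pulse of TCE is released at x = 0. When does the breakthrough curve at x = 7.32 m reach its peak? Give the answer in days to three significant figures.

For the 1D instantaneous-source solution, setting ∂C/∂t = 0 at fixed x gives v²t² + 2Dt − x² = 0, so t = (√(D² + v²x²) − D)/v².
√(D² + v²x²) = √(0.124² + 0.169² × 7.32²) = 1.243; v² = 0.028561.
t = (1.243 − 0.124)/0.028561 = 39.2 days (vs. the pure-advection estimate x/v = 43.3 d).

39.2 days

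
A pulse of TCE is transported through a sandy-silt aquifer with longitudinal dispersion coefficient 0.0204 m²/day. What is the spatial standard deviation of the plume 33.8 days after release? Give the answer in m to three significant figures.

1.17 m

Dispersive spreading gives a Gaussian with σ² = 2Dt; advection only shifts the center.
σ = √(2 × 0.0204 × 33.8) = 1.17 m.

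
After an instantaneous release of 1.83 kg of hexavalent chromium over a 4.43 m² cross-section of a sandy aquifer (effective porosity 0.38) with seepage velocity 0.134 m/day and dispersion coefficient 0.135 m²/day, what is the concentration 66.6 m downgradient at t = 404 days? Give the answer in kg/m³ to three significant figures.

For an instantaneous plane source, C(x,t) = M/(n_e·A·√(4πDt)) · exp(−(x−vt)²/(4Dt)), with n_e·A the pore (flow) area.
Plume center vt = 0.134 × 404 = 54.136 m, so the well at 66.6 m is 12.464 m downgradient of the peak.
√(4πDt) = 26.18 m, giving peak height M/(n_e·A·√(4πDt)) = 1.83/(0.38 × 4.43 × 26.18) = 0.04152 kg/m³.
(x−vt)²/(4Dt) = (12.464)²/(4 × 0.135 × 404) = 0.7121; exp(−0.7121) = 0.4906.
C = 0.04152 × 0.4906 = 0.0204 kg/m³.

0.0204 kg/m³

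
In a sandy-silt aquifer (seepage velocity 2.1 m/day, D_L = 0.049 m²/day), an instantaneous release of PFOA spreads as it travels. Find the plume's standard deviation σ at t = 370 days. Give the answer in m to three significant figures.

Dispersive spreading gives a Gaussian with σ² = 2Dt; advection only shifts the center.
σ = √(2 × 0.049 × 370) = 6.02 m.

6.02 m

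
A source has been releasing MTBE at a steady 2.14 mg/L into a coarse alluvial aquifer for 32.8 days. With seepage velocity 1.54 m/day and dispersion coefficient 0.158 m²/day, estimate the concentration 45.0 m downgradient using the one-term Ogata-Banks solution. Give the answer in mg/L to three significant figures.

2.05 mg/L

For a continuous step input, C/C₀ ≈ ½·erfc((x−vt)/(2√(Dt))).
vt = 1.54 × 32.8 = 50.512 m and 2√(Dt) = 2√(0.158 × 32.8) = 4.553 m.
Argument (x−vt)/(2√(Dt)) = (45.0 − 50.512)/4.553 = -1.211; ½·erfc(-1.211) = 0.9566.
C = 2.14 × 0.9566 = 2.05 mg/L.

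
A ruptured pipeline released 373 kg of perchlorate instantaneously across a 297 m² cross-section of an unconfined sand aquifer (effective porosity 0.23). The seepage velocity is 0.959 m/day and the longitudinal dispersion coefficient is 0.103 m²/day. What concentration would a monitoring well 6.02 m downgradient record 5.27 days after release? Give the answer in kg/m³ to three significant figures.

For an instantaneous plane source, C(x,t) = M/(n_e·A·√(4πDt)) · exp(−(x−vt)²/(4Dt)), with n_e·A the pore (flow) area.
Plume center vt = 0.959 × 5.27 = 5.05393 m, so the well at 6.02 m is 0.96607 m downgradient of the peak.
√(4πDt) = 2.612 m, giving peak height M/(n_e·A·√(4πDt)) = 373/(0.23 × 297 × 2.612) = 2.091 kg/m³.
(x−vt)²/(4Dt) = (0.96607)²/(4 × 0.103 × 5.27) = 0.4298; exp(−0.4298) = 0.6506.
C = 2.091 × 0.6506 = 1.36 kg/m³.

1.36 kg/m³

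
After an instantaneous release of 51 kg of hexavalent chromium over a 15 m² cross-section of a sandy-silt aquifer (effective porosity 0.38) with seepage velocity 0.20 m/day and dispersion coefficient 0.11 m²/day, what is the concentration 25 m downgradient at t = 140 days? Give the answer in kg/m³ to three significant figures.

0.556 kg/m³

For an instantaneous plane source, C(x,t) = M/(n_e·A·√(4πDt)) · exp(−(x−vt)²/(4Dt)), with n_e·A the pore (flow) area.
Plume center vt = 0.20 × 140 = 28 m, so the well at 25 m is 3 m upgradient of the peak.
√(4πDt) = 13.91 m, giving peak height M/(n_e·A·√(4πDt)) = 51/(0.38 × 15 × 13.91) = 0.6432 kg/m³.
(x−vt)²/(4Dt) = (-3)²/(4 × 0.11 × 140) = 0.1461; exp(−0.1461) = 0.8641.
C = 0.6432 × 0.8641 = 0.556 kg/m³.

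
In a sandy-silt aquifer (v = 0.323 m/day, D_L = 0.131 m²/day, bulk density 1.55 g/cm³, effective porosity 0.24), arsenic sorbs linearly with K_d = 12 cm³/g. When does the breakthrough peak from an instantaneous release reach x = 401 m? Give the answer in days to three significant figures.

Retardation factor R = 1 + ρ_b·K_d/n = 1 + 1.55 × 12/0.24 = 78.50.
Sorption retards both mechanisms: v_R = v/R = 0.004115 m/day, D_R = D/R = 0.001669 m²/day.
Peak time from v_R²t² + 2D_R t − x² = 0: t = (√(D_R² + v_R²x²) − D_R)/v_R².
√(D_R² + v_R²x²) = √(0.001669² + 0.004115² × 401²) = 1.650; v_R² = 1.693e-05.
t = (1.650 − 0.001669)/1.693e-05 = 97400 days.

97400 days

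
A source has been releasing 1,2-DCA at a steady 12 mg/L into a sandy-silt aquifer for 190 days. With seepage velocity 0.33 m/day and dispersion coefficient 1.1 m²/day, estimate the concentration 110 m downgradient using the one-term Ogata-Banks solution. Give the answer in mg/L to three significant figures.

0.124 mg/L

For a continuous step input, C/C₀ ≈ ½·erfc((x−vt)/(2√(Dt))).
vt = 0.33 × 190 = 62.7 m and 2√(Dt) = 2√(1.1 × 190) = 28.91 m.
Argument (x−vt)/(2√(Dt)) = (110 − 62.7)/28.91 = 1.636; ½·erfc(1.636) = 0.01034.
C = 12 × 0.01034 = 0.124 mg/L.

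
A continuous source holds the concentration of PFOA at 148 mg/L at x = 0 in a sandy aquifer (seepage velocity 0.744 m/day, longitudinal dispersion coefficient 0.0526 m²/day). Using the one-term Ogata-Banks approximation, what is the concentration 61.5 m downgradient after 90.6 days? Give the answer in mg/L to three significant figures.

For a continuous step input, C/C₀ ≈ ½·erfc((x−vt)/(2√(Dt))).
vt = 0.744 × 90.6 = 67.4064 m and 2√(Dt) = 2√(0.0526 × 90.6) = 4.366 m.
Argument (x−vt)/(2√(Dt)) = (61.5 − 67.4064)/4.366 = -1.353; ½·erfc(-1.353) = 0.9722.
C = 148 × 0.9722 = 144 mg/L.

144 mg/L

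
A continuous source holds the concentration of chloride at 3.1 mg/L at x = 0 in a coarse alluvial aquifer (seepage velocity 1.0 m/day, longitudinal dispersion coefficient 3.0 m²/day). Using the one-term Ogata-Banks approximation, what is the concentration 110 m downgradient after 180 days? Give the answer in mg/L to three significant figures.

For a continuous step input, C/C₀ ≈ ½·erfc((x−vt)/(2√(Dt))).
vt = 1.0 × 180 = 180 m and 2√(Dt) = 2√(3.0 × 180) = 46.48 m.
Argument (x−vt)/(2√(Dt)) = (110 − 180)/46.48 = -1.506; ½·erfc(-1.506) = 0.9834.
C = 3.1 × 0.9834 = 3.05 mg/L.

3.05 mg/L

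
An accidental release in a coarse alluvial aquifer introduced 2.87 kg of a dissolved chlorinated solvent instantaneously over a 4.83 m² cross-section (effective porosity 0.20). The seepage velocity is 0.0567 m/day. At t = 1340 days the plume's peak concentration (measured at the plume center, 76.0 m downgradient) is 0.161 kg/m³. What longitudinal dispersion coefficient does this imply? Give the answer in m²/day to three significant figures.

0.0202 m²/day

At the plume center C_max = M/(n_e·A·√(4πDt)), so D = M²/(4πt·(n_e·A·C_max)²).
n_e·A·C_max = 0.20 × 4.83 × 0.161 = 0.1555 kg/m.
D = 2.87²/(4π × 1340 × 0.1555²) = 0.0202 m²/day.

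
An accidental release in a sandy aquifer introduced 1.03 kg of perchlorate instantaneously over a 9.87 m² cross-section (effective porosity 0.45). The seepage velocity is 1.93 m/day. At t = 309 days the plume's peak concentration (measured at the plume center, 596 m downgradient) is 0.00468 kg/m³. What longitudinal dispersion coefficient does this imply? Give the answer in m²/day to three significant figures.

At the plume center C_max = M/(n_e·A·√(4πDt)), so D = M²/(4πt·(n_e·A·C_max)²).
n_e·A·C_max = 0.45 × 9.87 × 0.00468 = 0.02079 kg/m.
D = 1.03²/(4π × 309 × 0.02079²) = 0.632 m²/day.

0.632 m²/day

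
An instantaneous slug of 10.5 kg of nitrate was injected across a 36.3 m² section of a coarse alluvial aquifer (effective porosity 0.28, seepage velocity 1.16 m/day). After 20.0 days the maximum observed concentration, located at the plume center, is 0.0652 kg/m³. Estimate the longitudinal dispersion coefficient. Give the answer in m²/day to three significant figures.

0.999 m²/day

At the plume center C_max = M/(n_e·A·√(4πDt)), so D = M²/(4πt·(n_e·A·C_max)²).
n_e·A·C_max = 0.28 × 36.3 × 0.0652 = 0.6627 kg/m.
D = 10.5²/(4π × 20.0 × 0.6627²) = 0.999 m²/day.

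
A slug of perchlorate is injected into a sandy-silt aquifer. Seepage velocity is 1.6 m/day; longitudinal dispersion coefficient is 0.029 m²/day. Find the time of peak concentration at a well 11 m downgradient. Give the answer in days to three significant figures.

For the 1D instantaneous-source solution, setting ∂C/∂t = 0 at fixed x gives v²t² + 2Dt − x² = 0, so t = (√(D² + v²x²) − D)/v².
√(D² + v²x²) = √(0.029² + 1.6² × 11²) = 17.60; v² = 2.56.
t = (17.60 − 0.029)/2.56 = 6.86 days (vs. the pure-advection estimate x/v = 6.88 d).

6.86 days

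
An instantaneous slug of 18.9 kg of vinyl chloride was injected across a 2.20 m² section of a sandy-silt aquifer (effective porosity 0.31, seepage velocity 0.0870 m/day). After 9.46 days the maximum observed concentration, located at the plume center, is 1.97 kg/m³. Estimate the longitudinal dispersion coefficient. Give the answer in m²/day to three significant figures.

1.66 m²/day

At the plume center C_max = M/(n_e·A·√(4πDt)), so D = M²/(4πt·(n_e·A·C_max)²).
n_e·A·C_max = 0.31 × 2.20 × 1.97 = 1.344 kg/m.
D = 18.9²/(4π × 9.46 × 1.344²) = 1.66 m²/day.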